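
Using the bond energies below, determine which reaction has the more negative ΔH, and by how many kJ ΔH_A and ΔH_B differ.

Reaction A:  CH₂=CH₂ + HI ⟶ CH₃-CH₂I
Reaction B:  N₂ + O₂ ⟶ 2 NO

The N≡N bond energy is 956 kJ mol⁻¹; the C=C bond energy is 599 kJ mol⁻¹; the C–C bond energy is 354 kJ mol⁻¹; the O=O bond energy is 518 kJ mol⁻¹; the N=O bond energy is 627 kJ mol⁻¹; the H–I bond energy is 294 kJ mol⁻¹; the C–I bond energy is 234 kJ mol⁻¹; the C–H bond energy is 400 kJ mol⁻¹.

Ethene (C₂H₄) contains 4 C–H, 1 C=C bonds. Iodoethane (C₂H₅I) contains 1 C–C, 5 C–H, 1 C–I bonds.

Reaction A, by 315 kJ

Reaction A:
  Bonds broken (reactants):
    C–H: 4 × 400 = 1600
    C=C: 1 × 599 = 599
    H–I: 1 × 294 = 294
    Σ(broken) = 2493 kJ
  Bonds formed (products):
    C–C: 1 × 354 = 354
    C–H: 5 × 400 = 2000
    C–I: 1 × 234 = 234
    Σ(formed) = 2588 kJ
  ΔH_A = 2493 − 2588 = −95 kJ
Reaction B:
  Bonds broken (reactants):
    N≡N: 1 × 956 = 956
    O=O: 1 × 518 = 518
    Σ(broken) = 1474 kJ
  Bonds formed (products):
    N=O: 2 × 627 = 1254
    Σ(formed) = 1254 kJ
  ΔH_B = 1474 − 1254 = +220 kJ
ΔH_A − ΔH_B = −315 kJ, so reaction A has the more negative ΔH; |ΔH_A − ΔH_B| = 315 kJ.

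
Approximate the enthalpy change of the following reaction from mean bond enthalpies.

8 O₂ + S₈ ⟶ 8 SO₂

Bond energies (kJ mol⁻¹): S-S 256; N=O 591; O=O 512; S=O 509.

Bonds broken (reactants):
  O=O: 8 × 512 = 4096
  S-S: 8 × 256 = 2048
  Σ(broken) = 6144 kJ
Bonds formed (products):
  S=O: 16 × 509 = 8144
  Σ(formed) = 8144 kJ
ΔH = Σ(broken) − Σ(formed) = 6144 − 8144 = −2000 kJ

ΔH ≈ −2000 kJ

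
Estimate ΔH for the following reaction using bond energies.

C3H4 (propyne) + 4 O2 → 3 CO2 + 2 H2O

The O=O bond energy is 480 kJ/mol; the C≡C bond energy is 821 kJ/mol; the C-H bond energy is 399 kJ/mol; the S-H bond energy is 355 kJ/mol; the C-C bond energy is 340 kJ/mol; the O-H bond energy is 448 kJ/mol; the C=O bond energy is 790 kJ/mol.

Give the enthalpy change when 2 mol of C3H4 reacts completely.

Bonds broken (reactants):
  C≡C: 1 × 821 = 821
  C-C: 1 × 340 = 340
  C-H: 4 × 399 = 1596
  O=O: 4 × 480 = 1920
  Σ(broken) = 4677 kJ
Bonds formed (products):
  C=O: 6 × 790 = 4740
  O-H: 4 × 448 = 1792
  Σ(formed) = 6532 kJ
ΔH = Σ(broken) − Σ(formed) = 4677 − 6532 = −1855 kJ
For 2× the reaction as written: 2 × (−1855) = −3710 kJ

ΔH = −3710 kJ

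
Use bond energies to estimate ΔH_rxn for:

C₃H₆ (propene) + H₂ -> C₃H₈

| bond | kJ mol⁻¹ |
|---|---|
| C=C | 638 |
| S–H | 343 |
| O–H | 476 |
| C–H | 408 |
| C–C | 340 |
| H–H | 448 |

ΔH ≈ −70 kJ

Bonds broken (reactants):
  C–C: 1 × 340 = 340
  C–H: 6 × 408 = 2448
  C=C: 1 × 638 = 638
  H–H: 1 × 448 = 448
  Σ(broken) = 3874 kJ
Bonds formed (products):
  C–C: 2 × 340 = 680
  C–H: 8 × 408 = 3264
  Σ(formed) = 3944 kJ
ΔH = Σ(broken) − Σ(formed) = 3874 − 3944 = −70 kJ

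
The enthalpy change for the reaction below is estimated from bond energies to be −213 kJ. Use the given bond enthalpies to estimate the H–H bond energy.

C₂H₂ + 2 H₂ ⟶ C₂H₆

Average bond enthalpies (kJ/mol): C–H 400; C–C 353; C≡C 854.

Let D be the H–H bond energy.
Σ(broken) = 1×854 + 2×400 + 2×D = 1654 + 2D
Σ(formed) = 1×353 + 6×400 = 2753
ΔH = Σ(broken) − Σ(formed) = (1654 + 2D) − (2753) = −1099 + 2D
Setting this equal to −213 kJ gives 2D = 886, so D = 443 kJ/mol.

D(H–H) ≈ 443 kJ/mol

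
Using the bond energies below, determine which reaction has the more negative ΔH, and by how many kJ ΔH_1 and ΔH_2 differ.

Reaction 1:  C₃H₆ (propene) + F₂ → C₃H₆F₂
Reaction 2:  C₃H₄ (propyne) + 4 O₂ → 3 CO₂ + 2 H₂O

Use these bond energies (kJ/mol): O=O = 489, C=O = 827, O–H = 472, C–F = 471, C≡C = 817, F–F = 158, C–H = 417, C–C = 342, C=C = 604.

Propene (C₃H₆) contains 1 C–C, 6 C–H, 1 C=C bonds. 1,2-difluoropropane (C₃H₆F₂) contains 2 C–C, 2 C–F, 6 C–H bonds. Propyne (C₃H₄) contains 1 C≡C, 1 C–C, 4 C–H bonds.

Reaction 2, by 1545 kJ

Reaction 1:
  Bonds broken (reactants):
    C–C: 1 × 342 = 342
    C–H: 6 × 417 = 2502
    C=C: 1 × 604 = 604
    F–F: 1 × 158 = 158
    Σ(broken) = 3606 kJ
  Bonds formed (products):
    C–C: 2 × 342 = 684
    C–F: 2 × 471 = 942
    C–H: 6 × 417 = 2502
    Σ(formed) = 4128 kJ
  ΔH_1 = 3606 − 4128 = −522 kJ
Reaction 2:
  Bonds broken (reactants):
    C≡C: 1 × 817 = 817
    C–C: 1 × 342 = 342
    C–H: 4 × 417 = 1668
    O=O: 4 × 489 = 1956
    Σ(broken) = 4783 kJ
  Bonds formed (products):
    C=O: 6 × 827 = 4962
    O–H: 4 × 472 = 1888
    Σ(formed) = 6850 kJ
  ΔH_2 = 4783 − 6850 = −2067 kJ
ΔH_1 − ΔH_2 = +1545 kJ, so reaction 2 has the more negative ΔH; |ΔH_1 − ΔH_2| = 1545 kJ.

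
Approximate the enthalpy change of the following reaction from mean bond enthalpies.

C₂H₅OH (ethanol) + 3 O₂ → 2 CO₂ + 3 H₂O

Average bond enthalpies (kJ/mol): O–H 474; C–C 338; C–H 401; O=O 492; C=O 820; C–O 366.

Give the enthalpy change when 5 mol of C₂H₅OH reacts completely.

Bonds broken (reactants):
  C–C: 1 × 338 = 338
  C–H: 5 × 401 = 2005
  C–O: 1 × 366 = 366
  O–H: 1 × 474 = 474
  O=O: 3 × 492 = 1476
  Σ(broken) = 4659 kJ
Bonds formed (products):
  C=O: 4 × 820 = 3280
  O–H: 6 × 474 = 2844
  Σ(formed) = 6124 kJ
ΔH = Σ(broken) − Σ(formed) = 4659 − 6124 = −1465 kJ
For 5× the reaction as written: 5 × (−1465) = −7325 kJ

ΔH = −7325 kJ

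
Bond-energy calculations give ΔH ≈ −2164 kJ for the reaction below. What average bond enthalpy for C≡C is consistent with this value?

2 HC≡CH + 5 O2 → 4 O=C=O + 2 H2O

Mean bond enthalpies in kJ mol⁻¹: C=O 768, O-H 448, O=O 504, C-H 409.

Let D be the C≡C bond energy.
Σ(broken) = 2×D + 4×409 + 5×504 = 4156 + 2D
Σ(formed) = 8×768 + 4×448 = 7936
ΔH = Σ(broken) − Σ(formed) = (4156 + 2D) − (7936) = −3780 + 2D
Setting this equal to −2164 kJ gives 2D = 1616, so D = 808 kJ/mol.

D(C≡C) ≈ 808 kJ/mol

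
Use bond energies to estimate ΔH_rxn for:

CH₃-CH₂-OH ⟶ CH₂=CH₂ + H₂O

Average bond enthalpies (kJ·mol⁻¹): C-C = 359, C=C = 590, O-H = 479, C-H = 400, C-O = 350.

ΔH ≈ +40 kJ

Bonds broken (reactants):
  C-C: 1 × 359 = 359
  C-H: 5 × 400 = 2000
  C-O: 1 × 350 = 350
  O-H: 1 × 479 = 479
  Σ(broken) = 3188 kJ
Bonds formed (products):
  C-H: 4 × 400 = 1600
  C=C: 1 × 590 = 590
  O-H: 2 × 479 = 958
  Σ(formed) = 3148 kJ
ΔH = Σ(broken) − Σ(formed) = 3188 − 3148 = +40 kJ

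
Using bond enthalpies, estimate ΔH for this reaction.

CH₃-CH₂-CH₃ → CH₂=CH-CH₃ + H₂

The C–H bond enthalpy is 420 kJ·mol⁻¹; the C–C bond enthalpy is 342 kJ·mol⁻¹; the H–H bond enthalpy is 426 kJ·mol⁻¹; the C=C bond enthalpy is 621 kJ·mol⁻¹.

ΔH ≈ +135 kJ

Bonds broken (reactants):
  C–C: 2 × 342 = 684
  C–H: 8 × 420 = 3360
  Σ(broken) = 4044 kJ
Bonds formed (products):
  C–C: 1 × 342 = 342
  C–H: 6 × 420 = 2520
  C=C: 1 × 621 = 621
  H–H: 1 × 426 = 426
  Σ(formed) = 3909 kJ
ΔH = Σ(broken) − Σ(formed) = 4044 − 3909 = +135 kJ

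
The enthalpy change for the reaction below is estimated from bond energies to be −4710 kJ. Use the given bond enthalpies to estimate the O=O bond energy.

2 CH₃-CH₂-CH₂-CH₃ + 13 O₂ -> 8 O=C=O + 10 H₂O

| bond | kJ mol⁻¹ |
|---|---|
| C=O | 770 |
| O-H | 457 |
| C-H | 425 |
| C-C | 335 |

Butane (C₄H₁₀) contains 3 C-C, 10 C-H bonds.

Let D be the O=O bond energy.
Σ(broken) = 6×335 + 20×425 + 13×D = 10510 + 13D
Σ(formed) = 16×770 + 20×457 = 21460
ΔH = Σ(broken) − Σ(formed) = (10510 + 13D) − (21460) = −10950 + 13D
Setting this equal to −4710 kJ gives 13D = 6240, so D = 480 kJ/mol.

D(O=O) ≈ 480 kJ/mol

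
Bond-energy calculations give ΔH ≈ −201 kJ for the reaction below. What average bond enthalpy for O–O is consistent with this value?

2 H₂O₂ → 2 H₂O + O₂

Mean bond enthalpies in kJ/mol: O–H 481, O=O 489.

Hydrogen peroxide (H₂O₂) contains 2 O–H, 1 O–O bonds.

D(O–O) ≈ 144 kJ/mol

Let D be the O–O bond energy.
Σ(broken) = 4×481 + 2×D = 1924 + 2D
Σ(formed) = 4×481 + 1×489 = 2413
ΔH = Σ(broken) − Σ(formed) = (1924 + 2D) − (2413) = −489 + 2D
Setting this equal to −201 kJ gives 2D = 288, so D = 144 kJ/mol.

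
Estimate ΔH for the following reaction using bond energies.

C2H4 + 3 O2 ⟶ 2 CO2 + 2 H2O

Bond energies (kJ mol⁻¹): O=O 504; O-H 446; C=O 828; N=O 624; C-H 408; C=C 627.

Bonds broken (reactants):
  C-H: 4 × 408 = 1632
  C=C: 1 × 627 = 627
  O=O: 3 × 504 = 1512
  Σ(broken) = 3771 kJ
Bonds formed (products):
  C=O: 4 × 828 = 3312
  O-H: 4 × 446 = 1784
  Σ(formed) = 5096 kJ
ΔH = Σ(broken) − Σ(formed) = 3771 − 5096 = −1325 kJ

ΔH ≈ −1325 kJ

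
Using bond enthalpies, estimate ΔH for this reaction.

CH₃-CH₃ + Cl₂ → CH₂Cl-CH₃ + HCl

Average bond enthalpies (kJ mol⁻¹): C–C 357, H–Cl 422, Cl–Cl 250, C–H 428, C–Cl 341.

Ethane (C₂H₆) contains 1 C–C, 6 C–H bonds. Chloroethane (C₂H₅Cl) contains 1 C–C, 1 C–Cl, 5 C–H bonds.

Bonds broken (reactants):
  C–C: 1 × 357 = 357
  C–H: 6 × 428 = 2568
  Cl–Cl: 1 × 250 = 250
  Σ(broken) = 3175 kJ
Bonds formed (products):
  C–C: 1 × 357 = 357
  C–Cl: 1 × 341 = 341
  C–H: 5 × 428 = 2140
  H–Cl: 1 × 422 = 422
  Σ(formed) = 3260 kJ
ΔH = Σ(broken) − Σ(formed) = 3175 − 3260 = −85 kJ

ΔH ≈ −85 kJ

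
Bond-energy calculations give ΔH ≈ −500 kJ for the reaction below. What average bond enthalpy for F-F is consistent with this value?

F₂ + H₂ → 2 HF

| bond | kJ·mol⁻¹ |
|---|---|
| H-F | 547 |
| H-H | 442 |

Let D be the F-F bond energy.
Σ(broken) = 1×D + 1×442 = 442 + D
Σ(formed) = 2×547 = 1094
ΔH = Σ(broken) − Σ(formed) = (442 + D) − (1094) = −652 + D
Setting this equal to −500 kJ gives D = 152 kJ/mol.

D(F-F) ≈ 152 kJ/mol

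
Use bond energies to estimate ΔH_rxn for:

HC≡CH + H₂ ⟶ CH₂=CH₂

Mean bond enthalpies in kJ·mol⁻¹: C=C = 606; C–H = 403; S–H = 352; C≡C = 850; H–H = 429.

Bonds broken (reactants):
  C≡C: 1 × 850 = 850
  C–H: 2 × 403 = 806
  H–H: 1 × 429 = 429
  Σ(broken) = 2085 kJ
Bonds formed (products):
  C–H: 4 × 403 = 1612
  C=C: 1 × 606 = 606
  Σ(formed) = 2218 kJ
ΔH = Σ(broken) − Σ(formed) = 2085 − 2218 = −133 kJ

ΔH ≈ −133 kJ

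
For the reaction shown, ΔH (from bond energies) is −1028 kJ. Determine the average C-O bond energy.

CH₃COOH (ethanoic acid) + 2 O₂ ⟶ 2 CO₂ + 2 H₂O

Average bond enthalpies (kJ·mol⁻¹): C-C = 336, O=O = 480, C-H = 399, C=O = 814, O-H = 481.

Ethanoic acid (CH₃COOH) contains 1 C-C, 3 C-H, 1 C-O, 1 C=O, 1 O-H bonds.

D(C-O) ≈ 364 kJ/mol

Let D be the C-O bond energy.
Σ(broken) = 1×336 + 3×399 + 1×D + 1×814 + 1×481 + 2×480 = 3788 + D
Σ(formed) = 4×814 + 4×481 = 5180
ΔH = Σ(broken) − Σ(formed) = (3788 + D) − (5180) = −1392 + D
Setting this equal to −1028 kJ gives D = 364 kJ/mol.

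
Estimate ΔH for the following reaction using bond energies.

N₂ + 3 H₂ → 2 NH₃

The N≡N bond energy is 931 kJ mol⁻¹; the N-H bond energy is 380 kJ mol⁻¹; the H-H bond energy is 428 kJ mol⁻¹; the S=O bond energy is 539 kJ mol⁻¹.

ΔH ≈ −65 kJ

Bonds broken (reactants):
  H-H: 3 × 428 = 1284
  N≡N: 1 × 931 = 931
  Σ(broken) = 2215 kJ
Bonds formed (products):
  N-H: 6 × 380 = 2280
  Σ(formed) = 2280 kJ
ΔH = Σ(broken) − Σ(formed) = 2215 − 2280 = −65 kJ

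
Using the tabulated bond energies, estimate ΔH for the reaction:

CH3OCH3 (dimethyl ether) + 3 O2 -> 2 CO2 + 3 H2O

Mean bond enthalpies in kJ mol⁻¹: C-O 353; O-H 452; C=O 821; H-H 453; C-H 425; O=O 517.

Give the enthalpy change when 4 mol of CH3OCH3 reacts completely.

Bonds broken (reactants):
  C-H: 6 × 425 = 2550
  C-O: 2 × 353 = 706
  O=O: 3 × 517 = 1551
  Σ(broken) = 4807 kJ
Bonds formed (products):
  C=O: 4 × 821 = 3284
  O-H: 6 × 452 = 2712
  Σ(formed) = 5996 kJ
ΔH = Σ(broken) − Σ(formed) = 4807 − 5996 = −1189 kJ
For 4× the reaction as written: 4 × (−1189) = −4756 kJ

ΔH = −4756 kJ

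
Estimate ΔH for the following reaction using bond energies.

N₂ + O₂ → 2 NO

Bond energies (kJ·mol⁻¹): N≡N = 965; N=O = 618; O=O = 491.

Bonds broken (reactants):
  N≡N: 1 × 965 = 965
  O=O: 1 × 491 = 491
  Σ(broken) = 1456 kJ
Bonds formed (products):
  N=O: 2 × 618 = 1236
  Σ(formed) = 1236 kJ
ΔH = Σ(broken) − Σ(formed) = 1456 − 1236 = +220 kJ

ΔH ≈ +220 kJ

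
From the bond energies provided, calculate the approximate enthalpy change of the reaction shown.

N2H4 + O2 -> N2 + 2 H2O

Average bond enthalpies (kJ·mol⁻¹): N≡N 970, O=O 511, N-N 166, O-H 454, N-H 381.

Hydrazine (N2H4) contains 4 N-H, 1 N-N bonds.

ΔH ≈ −585 kJ

Bonds broken (reactants):
  N-H: 4 × 381 = 1524
  N-N: 1 × 166 = 166
  O=O: 1 × 511 = 511
  Σ(broken) = 2201 kJ
Bonds formed (products):
  N≡N: 1 × 970 = 970
  O-H: 4 × 454 = 1816
  Σ(formed) = 2786 kJ
ΔH = Σ(broken) − Σ(formed) = 2201 − 2786 = −585 kJ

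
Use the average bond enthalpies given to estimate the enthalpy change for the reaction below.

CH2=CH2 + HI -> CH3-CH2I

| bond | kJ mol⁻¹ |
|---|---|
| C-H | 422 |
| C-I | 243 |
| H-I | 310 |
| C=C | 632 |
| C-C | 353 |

Bonds broken (reactants):
  C-H: 4 × 422 = 1688
  C=C: 1 × 632 = 632
  H-I: 1 × 310 = 310
  Σ(broken) = 2630 kJ
Bonds formed (products):
  C-C: 1 × 353 = 353
  C-H: 5 × 422 = 2110
  C-I: 1 × 243 = 243
  Σ(formed) = 2706 kJ
ΔH = Σ(broken) − Σ(formed) = 2630 − 2706 = −76 kJ

ΔH ≈ −76 kJ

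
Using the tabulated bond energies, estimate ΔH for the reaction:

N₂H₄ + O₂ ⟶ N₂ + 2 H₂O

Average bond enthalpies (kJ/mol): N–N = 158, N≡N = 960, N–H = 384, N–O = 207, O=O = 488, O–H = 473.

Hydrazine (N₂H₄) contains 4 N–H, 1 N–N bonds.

ΔH ≈ −670 kJ

Bonds broken (reactants):
  N–H: 4 × 384 = 1536
  N–N: 1 × 158 = 158
  O=O: 1 × 488 = 488
  Σ(broken) = 2182 kJ
Bonds formed (products):
  N≡N: 1 × 960 = 960
  O–H: 4 × 473 = 1892
  Σ(formed) = 2852 kJ
ΔH = Σ(broken) − Σ(formed) = 2182 − 2852 = −670 kJ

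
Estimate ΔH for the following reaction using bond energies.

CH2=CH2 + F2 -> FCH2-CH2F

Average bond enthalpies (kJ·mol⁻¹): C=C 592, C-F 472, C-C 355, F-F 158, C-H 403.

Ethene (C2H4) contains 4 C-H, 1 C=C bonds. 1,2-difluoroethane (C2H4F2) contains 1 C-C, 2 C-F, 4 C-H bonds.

ΔH ≈ −549 kJ

Bonds broken (reactants):
  C-H: 4 × 403 = 1612
  C=C: 1 × 592 = 592
  F-F: 1 × 158 = 158
  Σ(broken) = 2362 kJ
Bonds formed (products):
  C-C: 1 × 355 = 355
  C-F: 2 × 472 = 944
  C-H: 4 × 403 = 1612
  Σ(formed) = 2911 kJ
ΔH = Σ(broken) − Σ(formed) = 2362 − 2911 = −549 kJ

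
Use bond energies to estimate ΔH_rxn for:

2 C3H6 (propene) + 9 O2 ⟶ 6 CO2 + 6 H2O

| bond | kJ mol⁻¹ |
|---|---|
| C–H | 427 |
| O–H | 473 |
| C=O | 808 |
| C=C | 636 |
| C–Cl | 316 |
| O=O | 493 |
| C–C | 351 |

ΔH ≈ −3837 kJ

Bonds broken (reactants):
  C–C: 2 × 351 = 702
  C–H: 12 × 427 = 5124
  C=C: 2 × 636 = 1272
  O=O: 9 × 493 = 4437
  Σ(broken) = 11535 kJ
Bonds formed (products):
  C=O: 12 × 808 = 9696
  O–H: 12 × 473 = 5676
  Σ(formed) = 15372 kJ
ΔH = Σ(broken) − Σ(formed) = 11535 − 15372 = −3837 kJ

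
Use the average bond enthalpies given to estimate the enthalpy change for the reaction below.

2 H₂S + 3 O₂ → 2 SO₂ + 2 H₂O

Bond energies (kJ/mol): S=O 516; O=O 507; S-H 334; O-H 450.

ΔH ≈ −1007 kJ

Bonds broken (reactants):
  O=O: 3 × 507 = 1521
  S-H: 4 × 334 = 1336
  Σ(broken) = 2857 kJ
Bonds formed (products):
  O-H: 4 × 450 = 1800
  S=O: 4 × 516 = 2064
  Σ(formed) = 3864 kJ
ΔH = Σ(broken) − Σ(formed) = 2857 − 3864 = −1007 kJ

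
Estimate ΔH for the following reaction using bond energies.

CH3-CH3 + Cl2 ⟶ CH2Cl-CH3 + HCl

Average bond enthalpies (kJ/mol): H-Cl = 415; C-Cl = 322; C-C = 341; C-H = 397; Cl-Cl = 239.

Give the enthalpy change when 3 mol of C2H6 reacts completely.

Bonds broken (reactants):
  C-C: 1 × 341 = 341
  C-H: 6 × 397 = 2382
  Cl-Cl: 1 × 239 = 239
  Σ(broken) = 2962 kJ
Bonds formed (products):
  C-C: 1 × 341 = 341
  C-Cl: 1 × 322 = 322
  C-H: 5 × 397 = 1985
  H-Cl: 1 × 415 = 415
  Σ(formed) = 3063 kJ
ΔH = Σ(broken) − Σ(formed) = 2962 − 3063 = −101 kJ
For 3× the reaction as written: 3 × (−101) = −303 kJ

ΔH = −303 kJ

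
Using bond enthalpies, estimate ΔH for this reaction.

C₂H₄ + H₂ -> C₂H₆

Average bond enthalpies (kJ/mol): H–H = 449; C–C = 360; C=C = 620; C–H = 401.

Bonds broken (reactants):
  C–H: 4 × 401 = 1604
  C=C: 1 × 620 = 620
  H–H: 1 × 449 = 449
  Σ(broken) = 2673 kJ
Bonds formed (products):
  C–C: 1 × 360 = 360
  C–H: 6 × 401 = 2406
  Σ(formed) = 2766 kJ
ΔH = Σ(broken) − Σ(formed) = 2673 − 2766 = −93 kJ

ΔH ≈ −93 kJ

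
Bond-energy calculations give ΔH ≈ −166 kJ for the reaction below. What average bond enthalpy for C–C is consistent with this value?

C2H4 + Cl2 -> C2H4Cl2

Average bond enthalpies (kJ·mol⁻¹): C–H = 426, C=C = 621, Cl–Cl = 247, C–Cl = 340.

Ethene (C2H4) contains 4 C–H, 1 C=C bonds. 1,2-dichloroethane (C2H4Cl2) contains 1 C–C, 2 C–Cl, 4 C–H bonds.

D(C–C) ≈ 354 kJ/mol

Let D be the C–C bond energy.
Σ(broken) = 4×426 + 1×621 + 1×247 = 2572
Σ(formed) = 1×D + 2×340 + 4×426 = 2384 + D
ΔH = Σ(broken) − Σ(formed) = (2572) − (2384 + D) = +188 − D
Setting this equal to −166 kJ gives D = 354 kJ/mol.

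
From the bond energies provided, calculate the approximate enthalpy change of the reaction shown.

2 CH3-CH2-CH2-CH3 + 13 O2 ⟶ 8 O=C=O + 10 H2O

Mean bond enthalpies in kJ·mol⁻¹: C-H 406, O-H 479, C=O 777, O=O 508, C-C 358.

Bonds broken (reactants):
  C-C: 6 × 358 = 2148
  C-H: 20 × 406 = 8120
  O=O: 13 × 508 = 6604
  Σ(broken) = 16872 kJ
Bonds formed (products):
  C=O: 16 × 777 = 12432
  O-H: 20 × 479 = 9580
  Σ(formed) = 22012 kJ
ΔH = Σ(broken) − Σ(formed) = 16872 − 22012 = −5140 kJ

ΔH ≈ −5140 kJ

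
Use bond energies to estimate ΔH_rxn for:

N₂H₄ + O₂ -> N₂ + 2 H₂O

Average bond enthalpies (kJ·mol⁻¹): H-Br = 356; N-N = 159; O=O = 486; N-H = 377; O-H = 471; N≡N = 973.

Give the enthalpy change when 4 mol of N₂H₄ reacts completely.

ΔH = −2816 kJ

Bonds broken (reactants):
  N-H: 4 × 377 = 1508
  N-N: 1 × 159 = 159
  O=O: 1 × 486 = 486
  Σ(broken) = 2153 kJ
Bonds formed (products):
  N≡N: 1 × 973 = 973
  O-H: 4 × 471 = 1884
  Σ(formed) = 2857 kJ
ΔH = Σ(broken) − Σ(formed) = 2153 − 2857 = −704 kJ
For 4× the reaction as written: 4 × (−704) = −2816 kJ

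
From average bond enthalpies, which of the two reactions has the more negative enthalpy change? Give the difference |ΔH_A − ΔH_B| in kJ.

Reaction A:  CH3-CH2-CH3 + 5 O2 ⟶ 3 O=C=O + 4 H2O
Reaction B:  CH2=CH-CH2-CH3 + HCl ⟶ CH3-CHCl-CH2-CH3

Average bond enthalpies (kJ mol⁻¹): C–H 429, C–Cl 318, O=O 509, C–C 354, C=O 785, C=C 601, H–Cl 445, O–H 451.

Reaction A, by 1578 kJ

Reaction A:
  Bonds broken (reactants):
    C–C: 2 × 354 = 708
    C–H: 8 × 429 = 3432
    O=O: 5 × 509 = 2545
    Σ(broken) = 6685 kJ
  Bonds formed (products):
    C=O: 6 × 785 = 4710
    O–H: 8 × 451 = 3608
    Σ(formed) = 8318 kJ
  ΔH_A = 6685 − 8318 = −1633 kJ
Reaction B:
  Bonds broken (reactants):
    C–C: 2 × 354 = 708
    C–H: 8 × 429 = 3432
    C=C: 1 × 601 = 601
    H–Cl: 1 × 445 = 445
    Σ(broken) = 5186 kJ
  Bonds formed (products):
    C–C: 3 × 354 = 1062
    C–Cl: 1 × 318 = 318
    C–H: 9 × 429 = 3861
    Σ(formed) = 5241 kJ
  ΔH_B = 5186 − 5241 = −55 kJ
ΔH_A − ΔH_B = −1578 kJ, so reaction A has the more negative ΔH; |ΔH_A − ΔH_B| = 1578 kJ.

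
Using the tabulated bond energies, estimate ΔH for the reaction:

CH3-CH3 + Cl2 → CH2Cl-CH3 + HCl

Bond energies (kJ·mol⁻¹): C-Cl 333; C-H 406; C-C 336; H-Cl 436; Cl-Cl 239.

Bonds broken (reactants):
  C-C: 1 × 336 = 336
  C-H: 6 × 406 = 2436
  Cl-Cl: 1 × 239 = 239
  Σ(broken) = 3011 kJ
Bonds formed (products):
  C-C: 1 × 336 = 336
  C-Cl: 1 × 333 = 333
  C-H: 5 × 406 = 2030
  H-Cl: 1 × 436 = 436
  Σ(formed) = 3135 kJ
ΔH = Σ(broken) − Σ(formed) = 3011 − 3135 = −124 kJ

ΔH ≈ −124 kJ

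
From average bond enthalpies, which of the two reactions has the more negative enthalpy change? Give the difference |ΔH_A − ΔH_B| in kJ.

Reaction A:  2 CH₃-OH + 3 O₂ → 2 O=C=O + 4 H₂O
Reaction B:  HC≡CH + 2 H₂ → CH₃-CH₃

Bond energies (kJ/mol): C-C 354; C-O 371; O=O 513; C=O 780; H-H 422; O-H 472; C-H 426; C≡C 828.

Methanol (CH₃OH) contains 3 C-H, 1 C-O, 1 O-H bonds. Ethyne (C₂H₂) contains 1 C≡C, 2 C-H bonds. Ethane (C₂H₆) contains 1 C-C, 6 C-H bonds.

Reaction A, by 729 kJ

Reaction A:
  Bonds broken (reactants):
    C-H: 6 × 426 = 2556
    C-O: 2 × 371 = 742
    O-H: 2 × 472 = 944
    O=O: 3 × 513 = 1539
    Σ(broken) = 5781 kJ
  Bonds formed (products):
    C=O: 4 × 780 = 3120
    O-H: 8 × 472 = 3776
    Σ(formed) = 6896 kJ
  ΔH_A = 5781 − 6896 = −1115 kJ
Reaction B:
  Bonds broken (reactants):
    C≡C: 1 × 828 = 828
    C-H: 2 × 426 = 852
    H-H: 2 × 422 = 844
    Σ(broken) = 2524 kJ
  Bonds formed (products):
    C-C: 1 × 354 = 354
    C-H: 6 × 426 = 2556
    Σ(formed) = 2910 kJ
  ΔH_B = 2524 − 2910 = −386 kJ
ΔH_A − ΔH_B = −729 kJ, so reaction A has the more negative ΔH; |ΔH_A − ΔH_B| = 729 kJ.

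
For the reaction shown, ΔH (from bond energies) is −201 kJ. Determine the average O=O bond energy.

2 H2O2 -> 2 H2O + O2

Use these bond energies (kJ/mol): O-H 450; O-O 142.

D(O=O) ≈ 485 kJ/mol

Let D be the O=O bond energy.
Σ(broken) = 4×450 + 2×142 = 2084
Σ(formed) = 4×450 + 1×D = 1800 + D
ΔH = Σ(broken) − Σ(formed) = (2084) − (1800 + D) = +284 − D
Setting this equal to −201 kJ gives D = 485 kJ/mol.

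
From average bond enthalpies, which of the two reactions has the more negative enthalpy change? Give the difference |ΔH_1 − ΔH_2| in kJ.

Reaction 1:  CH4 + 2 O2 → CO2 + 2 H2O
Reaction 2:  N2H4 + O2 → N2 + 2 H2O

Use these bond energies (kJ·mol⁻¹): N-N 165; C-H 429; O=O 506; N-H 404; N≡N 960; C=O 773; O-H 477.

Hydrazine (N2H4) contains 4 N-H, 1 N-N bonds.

Reaction 1:
  Bonds broken (reactants):
    C-H: 4 × 429 = 1716
    O=O: 2 × 506 = 1012
    Σ(broken) = 2728 kJ
  Bonds formed (products):
    C=O: 2 × 773 = 1546
    O-H: 4 × 477 = 1908
    Σ(formed) = 3454 kJ
  ΔH_1 = 2728 − 3454 = −726 kJ
Reaction 2:
  Bonds broken (reactants):
    N-H: 4 × 404 = 1616
    N-N: 1 × 165 = 165
    O=O: 1 × 506 = 506
    Σ(broken) = 2287 kJ
  Bonds formed (products):
    N≡N: 1 × 960 = 960
    O-H: 4 × 477 = 1908
    Σ(formed) = 2868 kJ
  ΔH_2 = 2287 − 2868 = −581 kJ
ΔH_1 − ΔH_2 = −145 kJ, so reaction 1 has the more negative ΔH; |ΔH_1 − ΔH_2| = 145 kJ.

Reaction 1, by 145 kJ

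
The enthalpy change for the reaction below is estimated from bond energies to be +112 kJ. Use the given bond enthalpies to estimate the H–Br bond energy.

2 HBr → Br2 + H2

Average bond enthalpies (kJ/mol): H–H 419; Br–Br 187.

Let D be the H–Br bond energy.
Σ(broken) = 2×D = 2D
Σ(formed) = 1×187 + 1×419 = 606
ΔH = Σ(broken) − Σ(formed) = (2D) − (606) = −606 + 2D
Setting this equal to +112 kJ gives 2D = 718, so D = 359 kJ/mol.

D(H–Br) ≈ 359 kJ/mol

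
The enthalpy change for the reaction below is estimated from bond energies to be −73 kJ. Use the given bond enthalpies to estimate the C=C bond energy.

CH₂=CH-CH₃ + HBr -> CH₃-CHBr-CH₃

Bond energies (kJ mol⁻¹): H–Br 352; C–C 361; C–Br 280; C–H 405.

D(C=C) ≈ 621 kJ/mol

Let D be the C=C bond energy.
Σ(broken) = 1×361 + 6×405 + 1×D + 1×352 = 3143 + D
Σ(formed) = 1×280 + 2×361 + 7×405 = 3837
ΔH = Σ(broken) − Σ(formed) = (3143 + D) − (3837) = −694 + D
Setting this equal to −73 kJ gives D = 621 kJ/mol.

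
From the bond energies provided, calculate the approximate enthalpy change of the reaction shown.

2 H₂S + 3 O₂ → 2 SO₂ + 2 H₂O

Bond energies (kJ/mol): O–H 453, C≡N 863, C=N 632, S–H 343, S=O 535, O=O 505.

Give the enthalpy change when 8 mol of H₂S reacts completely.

ΔH = −4260 kJ

Bonds broken (reactants):
  O=O: 3 × 505 = 1515
  S–H: 4 × 343 = 1372
  Σ(broken) = 2887 kJ
Bonds formed (products):
  O–H: 4 × 453 = 1812
  S=O: 4 × 535 = 2140
  Σ(formed) = 3952 kJ
ΔH = Σ(broken) − Σ(formed) = 2887 − 3952 = −1065 kJ
For 4× the reaction as written: 4 × (−1065) = −4260 kJ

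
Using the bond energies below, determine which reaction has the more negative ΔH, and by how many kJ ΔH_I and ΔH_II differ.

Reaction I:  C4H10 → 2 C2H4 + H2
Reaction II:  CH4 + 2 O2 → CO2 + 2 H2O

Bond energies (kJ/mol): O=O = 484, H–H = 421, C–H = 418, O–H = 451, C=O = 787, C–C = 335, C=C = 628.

Reaction I:
  Bonds broken (reactants):
    C–C: 3 × 335 = 1005
    C–H: 10 × 418 = 4180
    Σ(broken) = 5185 kJ
  Bonds formed (products):
    C–H: 8 × 418 = 3344
    C=C: 2 × 628 = 1256
    H–H: 1 × 421 = 421
    Σ(formed) = 5021 kJ
  ΔH_I = 5185 − 5021 = +164 kJ
Reaction II:
  Bonds broken (reactants):
    C–H: 4 × 418 = 1672
    O=O: 2 × 484 = 968
    Σ(broken) = 2640 kJ
  Bonds formed (products):
    C=O: 2 × 787 = 1574
    O–H: 4 × 451 = 1804
    Σ(formed) = 3378 kJ
  ΔH_II = 2640 − 3378 = −738 kJ
ΔH_I − ΔH_II = +902 kJ, so reaction II has the more negative ΔH; |ΔH_I − ΔH_II| = 902 kJ.

Reaction II, by 902 kJ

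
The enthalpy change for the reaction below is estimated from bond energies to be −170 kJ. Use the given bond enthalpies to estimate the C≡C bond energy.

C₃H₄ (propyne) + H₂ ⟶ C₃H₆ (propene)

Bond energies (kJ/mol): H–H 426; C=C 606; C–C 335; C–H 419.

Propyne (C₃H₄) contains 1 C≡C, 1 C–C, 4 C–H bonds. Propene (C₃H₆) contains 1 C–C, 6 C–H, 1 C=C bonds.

D(C≡C) ≈ 848 kJ/mol

Let D be the C≡C bond energy.
Σ(broken) = 1×D + 1×335 + 4×419 + 1×426 = 2437 + D
Σ(formed) = 1×335 + 6×419 + 1×606 = 3455
ΔH = Σ(broken) − Σ(formed) = (2437 + D) − (3455) = −1018 + D
Setting this equal to −170 kJ gives D = 848 kJ/mol.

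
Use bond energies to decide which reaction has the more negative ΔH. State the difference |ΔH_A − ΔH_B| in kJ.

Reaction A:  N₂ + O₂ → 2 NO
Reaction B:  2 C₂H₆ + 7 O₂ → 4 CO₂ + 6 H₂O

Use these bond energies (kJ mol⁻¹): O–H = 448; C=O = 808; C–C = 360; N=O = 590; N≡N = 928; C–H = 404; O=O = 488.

Reaction B, by 3092 kJ

Reaction A:
  Bonds broken (reactants):
    N≡N: 1 × 928 = 928
    O=O: 1 × 488 = 488
    Σ(broken) = 1416 kJ
  Bonds formed (products):
    N=O: 2 × 590 = 1180
    Σ(formed) = 1180 kJ
  ΔH_A = 1416 − 1180 = +236 kJ
Reaction B:
  Bonds broken (reactants):
    C–C: 2 × 360 = 720
    C–H: 12 × 404 = 4848
    O=O: 7 × 488 = 3416
    Σ(broken) = 8984 kJ
  Bonds formed (products):
    C=O: 8 × 808 = 6464
    O–H: 12 × 448 = 5376
    Σ(formed) = 11840 kJ
  ΔH_B = 8984 − 11840 = −2856 kJ
ΔH_A − ΔH_B = +3092 kJ, so reaction B has the more negative ΔH; |ΔH_A − ΔH_B| = 3092 kJ.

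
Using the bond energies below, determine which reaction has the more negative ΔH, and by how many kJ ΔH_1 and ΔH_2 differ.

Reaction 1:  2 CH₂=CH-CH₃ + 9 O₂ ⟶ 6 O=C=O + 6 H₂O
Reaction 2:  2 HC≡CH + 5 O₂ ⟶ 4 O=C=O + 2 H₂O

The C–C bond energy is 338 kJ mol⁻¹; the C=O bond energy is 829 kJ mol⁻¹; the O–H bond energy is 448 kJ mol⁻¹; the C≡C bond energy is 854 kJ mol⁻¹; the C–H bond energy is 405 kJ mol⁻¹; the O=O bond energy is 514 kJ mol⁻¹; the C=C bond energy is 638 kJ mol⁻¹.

Reaction 1:
  Bonds broken (reactants):
    C–C: 2 × 338 = 676
    C–H: 12 × 405 = 4860
    C=C: 2 × 638 = 1276
    O=O: 9 × 514 = 4626
    Σ(broken) = 11438 kJ
  Bonds formed (products):
    C=O: 12 × 829 = 9948
    O–H: 12 × 448 = 5376
    Σ(formed) = 15324 kJ
  ΔH_1 = 11438 − 15324 = −3886 kJ
Reaction 2:
  Bonds broken (reactants):
    C≡C: 2 × 854 = 1708
    C–H: 4 × 405 = 1620
    O=O: 5 × 514 = 2570
    Σ(broken) = 5898 kJ
  Bonds formed (products):
    C=O: 8 × 829 = 6632
    O–H: 4 × 448 = 1792
    Σ(formed) = 8424 kJ
  ΔH_2 = 5898 − 8424 = −2526 kJ
ΔH_1 − ΔH_2 = −1360 kJ, so reaction 1 has the more negative ΔH; |ΔH_1 − ΔH_2| = 1360 kJ.

Reaction 1, by 1360 kJ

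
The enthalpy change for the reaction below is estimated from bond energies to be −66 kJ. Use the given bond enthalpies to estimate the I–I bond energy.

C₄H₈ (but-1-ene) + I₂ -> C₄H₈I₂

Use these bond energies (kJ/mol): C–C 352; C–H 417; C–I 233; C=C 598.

Let D be the I–I bond energy.
Σ(broken) = 2×352 + 8×417 + 1×598 + 1×D = 4638 + D
Σ(formed) = 3×352 + 8×417 + 2×233 = 4858
ΔH = Σ(broken) − Σ(formed) = (4638 + D) − (4858) = −220 + D
Setting this equal to −66 kJ gives D = 154 kJ/mol.

D(I–I) ≈ 154 kJ/mol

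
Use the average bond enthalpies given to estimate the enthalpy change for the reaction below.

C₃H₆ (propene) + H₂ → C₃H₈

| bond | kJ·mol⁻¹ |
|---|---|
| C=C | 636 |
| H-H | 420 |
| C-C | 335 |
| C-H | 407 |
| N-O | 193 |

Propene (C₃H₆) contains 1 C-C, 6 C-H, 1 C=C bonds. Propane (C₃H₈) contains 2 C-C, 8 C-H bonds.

ΔH ≈ −93 kJ

Bonds broken (reactants):
  C-C: 1 × 335 = 335
  C-H: 6 × 407 = 2442
  C=C: 1 × 636 = 636
  H-H: 1 × 420 = 420
  Σ(broken) = 3833 kJ
Bonds formed (products):
  C-C: 2 × 335 = 670
  C-H: 8 × 407 = 3256
  Σ(formed) = 3926 kJ
ΔH = Σ(broken) − Σ(formed) = 3833 − 3926 = −93 kJ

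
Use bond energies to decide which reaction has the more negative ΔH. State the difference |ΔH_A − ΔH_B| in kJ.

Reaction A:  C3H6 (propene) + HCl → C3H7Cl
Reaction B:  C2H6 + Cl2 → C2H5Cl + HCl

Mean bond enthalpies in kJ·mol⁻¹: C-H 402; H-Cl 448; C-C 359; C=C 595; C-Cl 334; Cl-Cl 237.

Reaction A:
  Bonds broken (reactants):
    C-C: 1 × 359 = 359
    C-H: 6 × 402 = 2412
    C=C: 1 × 595 = 595
    H-Cl: 1 × 448 = 448
    Σ(broken) = 3814 kJ
  Bonds formed (products):
    C-C: 2 × 359 = 718
    C-Cl: 1 × 334 = 334
    C-H: 7 × 402 = 2814
    Σ(formed) = 3866 kJ
  ΔH_A = 3814 − 3866 = −52 kJ
Reaction B:
  Bonds broken (reactants):
    C-C: 1 × 359 = 359
    C-H: 6 × 402 = 2412
    Cl-Cl: 1 × 237 = 237
    Σ(broken) = 3008 kJ
  Bonds formed (products):
    C-C: 1 × 359 = 359
    C-Cl: 1 × 334 = 334
    C-H: 5 × 402 = 2010
    H-Cl: 1 × 448 = 448
    Σ(formed) = 3151 kJ
  ΔH_B = 3008 − 3151 = −143 kJ
ΔH_A − ΔH_B = +91 kJ, so reaction B has the more negative ΔH; |ΔH_A − ΔH_B| = 91 kJ.

Reaction B, by 91 kJ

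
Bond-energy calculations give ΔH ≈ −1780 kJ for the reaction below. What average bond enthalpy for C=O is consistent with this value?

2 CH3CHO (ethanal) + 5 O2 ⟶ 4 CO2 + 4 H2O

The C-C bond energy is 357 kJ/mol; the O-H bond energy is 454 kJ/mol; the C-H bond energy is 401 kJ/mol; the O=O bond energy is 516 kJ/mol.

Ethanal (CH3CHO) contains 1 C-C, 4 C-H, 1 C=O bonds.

D(C=O) ≈ 775 kJ/mol

Let D be the C=O bond energy.
Σ(broken) = 2×357 + 8×401 + 2×D + 5×516 = 6502 + 2D
Σ(formed) = 8×D + 8×454 = 3632 + 8D
ΔH = Σ(broken) − Σ(formed) = (6502 + 2D) − (3632 + 8D) = +2870 − 6D
Setting this equal to −1780 kJ gives 6D = 4650, so D = 775 kJ/mol.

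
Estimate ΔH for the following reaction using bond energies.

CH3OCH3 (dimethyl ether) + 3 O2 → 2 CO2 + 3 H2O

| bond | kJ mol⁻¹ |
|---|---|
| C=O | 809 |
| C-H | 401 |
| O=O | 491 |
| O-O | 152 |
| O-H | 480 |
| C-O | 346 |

ΔH ≈ −1545 kJ

Bonds broken (reactants):
  C-H: 6 × 401 = 2406
  C-O: 2 × 346 = 692
  O=O: 3 × 491 = 1473
  Σ(broken) = 4571 kJ
Bonds formed (products):
  C=O: 4 × 809 = 3236
  O-H: 6 × 480 = 2880
  Σ(formed) = 6116 kJ
ΔH = Σ(broken) − Σ(formed) = 4571 − 6116 = −1545 kJ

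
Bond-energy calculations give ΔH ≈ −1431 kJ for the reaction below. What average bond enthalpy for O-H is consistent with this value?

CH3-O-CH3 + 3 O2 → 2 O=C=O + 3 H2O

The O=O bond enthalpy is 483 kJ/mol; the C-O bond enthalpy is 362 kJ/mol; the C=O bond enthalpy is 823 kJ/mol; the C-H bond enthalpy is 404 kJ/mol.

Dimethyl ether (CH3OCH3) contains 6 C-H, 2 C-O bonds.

Let D be the O-H bond energy.
Σ(broken) = 6×404 + 2×362 + 3×483 = 4597
Σ(formed) = 4×823 + 6×D = 3292 + 6D
ΔH = Σ(broken) − Σ(formed) = (4597) − (3292 + 6D) = +1305 − 6D
Setting this equal to −1431 kJ gives 6D = 2736, so D = 456 kJ/mol.

D(O-H) ≈ 456 kJ/mol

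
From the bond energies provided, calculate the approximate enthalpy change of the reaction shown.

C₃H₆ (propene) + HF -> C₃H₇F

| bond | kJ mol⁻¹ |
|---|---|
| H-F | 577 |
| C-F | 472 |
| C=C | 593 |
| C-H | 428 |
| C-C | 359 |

ΔH ≈ −89 kJ

Bonds broken (reactants):
  C-C: 1 × 359 = 359
  C-H: 6 × 428 = 2568
  C=C: 1 × 593 = 593
  H-F: 1 × 577 = 577
  Σ(broken) = 4097 kJ
Bonds formed (products):
  C-C: 2 × 359 = 718
  C-F: 1 × 472 = 472
  C-H: 7 × 428 = 2996
  Σ(formed) = 4186 kJ
ΔH = Σ(broken) − Σ(formed) = 4097 − 4186 = −89 kJ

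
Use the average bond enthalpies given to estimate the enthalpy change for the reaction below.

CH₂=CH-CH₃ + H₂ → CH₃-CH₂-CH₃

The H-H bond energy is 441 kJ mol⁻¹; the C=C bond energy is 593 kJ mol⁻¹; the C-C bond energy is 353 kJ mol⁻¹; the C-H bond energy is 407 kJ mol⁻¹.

Bonds broken (reactants):
  C-C: 1 × 353 = 353
  C-H: 6 × 407 = 2442
  C=C: 1 × 593 = 593
  H-H: 1 × 441 = 441
  Σ(broken) = 3829 kJ
Bonds formed (products):
  C-C: 2 × 353 = 706
  C-H: 8 × 407 = 3256
  Σ(formed) = 3962 kJ
ΔH = Σ(broken) − Σ(formed) = 3829 − 3962 = −133 kJ

ΔH ≈ −133 kJ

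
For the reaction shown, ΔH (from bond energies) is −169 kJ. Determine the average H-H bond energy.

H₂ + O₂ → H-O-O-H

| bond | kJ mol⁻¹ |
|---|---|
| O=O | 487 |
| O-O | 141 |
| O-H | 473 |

D(H-H) ≈ 431 kJ/mol

Let D be the H-H bond energy.
Σ(broken) = 1×D + 1×487 = 487 + D
Σ(formed) = 2×473 + 1×141 = 1087
ΔH = Σ(broken) − Σ(formed) = (487 + D) − (1087) = −600 + D
Setting this equal to −169 kJ gives D = 431 kJ/mol.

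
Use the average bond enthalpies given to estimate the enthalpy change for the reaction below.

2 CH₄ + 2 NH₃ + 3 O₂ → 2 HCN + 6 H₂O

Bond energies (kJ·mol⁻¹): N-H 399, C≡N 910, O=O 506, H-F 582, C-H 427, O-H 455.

ΔH ≈ −806 kJ

Bonds broken (reactants):
  C-H: 8 × 427 = 3416
  N-H: 6 × 399 = 2394
  O=O: 3 × 506 = 1518
  Σ(broken) = 7328 kJ
Bonds formed (products):
  C≡N: 2 × 910 = 1820
  C-H: 2 × 427 = 854
  O-H: 12 × 455 = 5460
  Σ(formed) = 8134 kJ
ΔH = Σ(broken) − Σ(formed) = 7328 − 8134 = −806 kJ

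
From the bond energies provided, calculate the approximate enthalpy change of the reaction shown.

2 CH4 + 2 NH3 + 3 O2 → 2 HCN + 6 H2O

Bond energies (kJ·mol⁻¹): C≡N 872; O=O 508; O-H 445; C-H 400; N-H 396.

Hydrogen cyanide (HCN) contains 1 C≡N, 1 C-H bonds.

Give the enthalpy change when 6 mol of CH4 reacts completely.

ΔH = −2352 kJ

Bonds broken (reactants):
  C-H: 8 × 400 = 3200
  N-H: 6 × 396 = 2376
  O=O: 3 × 508 = 1524
  Σ(broken) = 7100 kJ
Bonds formed (products):
  C≡N: 2 × 872 = 1744
  C-H: 2 × 400 = 800
  O-H: 12 × 445 = 5340
  Σ(formed) = 7884 kJ
ΔH = Σ(broken) − Σ(formed) = 7100 − 7884 = −784 kJ
For 3× the reaction as written: 3 × (−784) = −2352 kJ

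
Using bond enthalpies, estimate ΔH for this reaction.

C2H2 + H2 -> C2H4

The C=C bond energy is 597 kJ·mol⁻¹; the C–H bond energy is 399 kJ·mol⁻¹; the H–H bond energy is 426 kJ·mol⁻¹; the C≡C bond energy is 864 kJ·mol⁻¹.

Bonds broken (reactants):
  C≡C: 1 × 864 = 864
  C–H: 2 × 399 = 798
  H–H: 1 × 426 = 426
  Σ(broken) = 2088 kJ
Bonds formed (products):
  C–H: 4 × 399 = 1596
  C=C: 1 × 597 = 597
  Σ(formed) = 2193 kJ
ΔH = Σ(broken) − Σ(formed) = 2088 − 2193 = −105 kJ

ΔH ≈ −105 kJ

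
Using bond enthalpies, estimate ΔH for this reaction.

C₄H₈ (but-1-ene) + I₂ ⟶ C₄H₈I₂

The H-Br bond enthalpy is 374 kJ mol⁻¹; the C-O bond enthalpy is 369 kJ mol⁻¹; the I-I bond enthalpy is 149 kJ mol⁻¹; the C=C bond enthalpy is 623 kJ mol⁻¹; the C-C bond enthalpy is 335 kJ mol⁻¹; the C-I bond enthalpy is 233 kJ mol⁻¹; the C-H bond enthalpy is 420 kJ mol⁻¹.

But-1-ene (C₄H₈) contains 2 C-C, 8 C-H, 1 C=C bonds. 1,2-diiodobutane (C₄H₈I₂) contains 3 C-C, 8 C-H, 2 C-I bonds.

Bonds broken (reactants):
  C-C: 2 × 335 = 670
  C-H: 8 × 420 = 3360
  C=C: 1 × 623 = 623
  I-I: 1 × 149 = 149
  Σ(broken) = 4802 kJ
Bonds formed (products):
  C-C: 3 × 335 = 1005
  C-H: 8 × 420 = 3360
  C-I: 2 × 233 = 466
  Σ(formed) = 4831 kJ
ΔH = Σ(broken) − Σ(formed) = 4802 − 4831 = −29 kJ

ΔH ≈ −29 kJ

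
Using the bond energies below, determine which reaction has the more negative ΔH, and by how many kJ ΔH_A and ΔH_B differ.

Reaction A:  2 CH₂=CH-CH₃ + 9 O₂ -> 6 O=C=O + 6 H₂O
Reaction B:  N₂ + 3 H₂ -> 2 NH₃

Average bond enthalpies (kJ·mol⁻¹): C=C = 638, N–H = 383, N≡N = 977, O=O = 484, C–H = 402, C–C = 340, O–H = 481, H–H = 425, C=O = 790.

Reaction A, by 4070 kJ

Reaction A:
  Bonds broken (reactants):
    C–C: 2 × 340 = 680
    C–H: 12 × 402 = 4824
    C=C: 2 × 638 = 1276
    O=O: 9 × 484 = 4356
    Σ(broken) = 11136 kJ
  Bonds formed (products):
    C=O: 12 × 790 = 9480
    O–H: 12 × 481 = 5772
    Σ(formed) = 15252 kJ
  ΔH_A = 11136 − 15252 = −4116 kJ
Reaction B:
  Bonds broken (reactants):
    H–H: 3 × 425 = 1275
    N≡N: 1 × 977 = 977
    Σ(broken) = 2252 kJ
  Bonds formed (products):
    N–H: 6 × 383 = 2298
    Σ(formed) = 2298 kJ
  ΔH_B = 2252 − 2298 = −46 kJ
ΔH_A − ΔH_B = −4070 kJ, so reaction A has the more negative ΔH; |ΔH_A − ΔH_B| = 4070 kJ.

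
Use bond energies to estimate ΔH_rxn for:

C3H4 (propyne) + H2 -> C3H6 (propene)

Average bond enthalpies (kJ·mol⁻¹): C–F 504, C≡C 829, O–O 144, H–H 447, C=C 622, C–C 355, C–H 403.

Bonds broken (reactants):
  C≡C: 1 × 829 = 829
  C–C: 1 × 355 = 355
  C–H: 4 × 403 = 1612
  H–H: 1 × 447 = 447
  Σ(broken) = 3243 kJ
Bonds formed (products):
  C–C: 1 × 355 = 355
  C–H: 6 × 403 = 2418
  C=C: 1 × 622 = 622
  Σ(formed) = 3395 kJ
ΔH = Σ(broken) − Σ(formed) = 3243 − 3395 = −152 kJ

ΔH ≈ −152 kJ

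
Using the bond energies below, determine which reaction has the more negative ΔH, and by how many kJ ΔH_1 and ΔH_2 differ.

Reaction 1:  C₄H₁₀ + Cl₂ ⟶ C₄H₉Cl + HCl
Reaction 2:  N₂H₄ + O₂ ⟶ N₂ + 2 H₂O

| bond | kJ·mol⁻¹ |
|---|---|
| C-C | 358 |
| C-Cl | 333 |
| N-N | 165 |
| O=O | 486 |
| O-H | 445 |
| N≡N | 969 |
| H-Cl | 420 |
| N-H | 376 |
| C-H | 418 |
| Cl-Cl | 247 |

Reaction 1:
  Bonds broken (reactants):
    C-C: 3 × 358 = 1074
    C-H: 10 × 418 = 4180
    Cl-Cl: 1 × 247 = 247
    Σ(broken) = 5501 kJ
  Bonds formed (products):
    C-C: 3 × 358 = 1074
    C-Cl: 1 × 333 = 333
    C-H: 9 × 418 = 3762
    H-Cl: 1 × 420 = 420
    Σ(formed) = 5589 kJ
  ΔH_1 = 5501 − 5589 = −88 kJ
Reaction 2:
  Bonds broken (reactants):
    N-H: 4 × 376 = 1504
    N-N: 1 × 165 = 165
    O=O: 1 × 486 = 486
    Σ(broken) = 2155 kJ
  Bonds formed (products):
    N≡N: 1 × 969 = 969
    O-H: 4 × 445 = 1780
    Σ(formed) = 2749 kJ
  ΔH_2 = 2155 − 2749 = −594 kJ
ΔH_1 − ΔH_2 = +506 kJ, so reaction 2 has the more negative ΔH; |ΔH_1 − ΔH_2| = 506 kJ.

Reaction 2, by 506 kJ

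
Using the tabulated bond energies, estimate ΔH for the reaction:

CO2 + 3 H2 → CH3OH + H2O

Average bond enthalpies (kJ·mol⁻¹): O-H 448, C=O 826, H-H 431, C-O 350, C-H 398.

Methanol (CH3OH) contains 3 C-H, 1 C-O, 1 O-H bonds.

Bonds broken (reactants):
  C=O: 2 × 826 = 1652
  H-H: 3 × 431 = 1293
  Σ(broken) = 2945 kJ
Bonds formed (products):
  C-H: 3 × 398 = 1194
  C-O: 1 × 350 = 350
  O-H: 3 × 448 = 1344
  Σ(formed) = 2888 kJ
ΔH = Σ(broken) − Σ(formed) = 2945 − 2888 = +57 kJ

ΔH ≈ +57 kJ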